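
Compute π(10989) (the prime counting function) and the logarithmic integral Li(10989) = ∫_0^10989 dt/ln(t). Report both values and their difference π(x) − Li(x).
π(10989) = 1334;  Li(10989) ≈ 1352.96;  π(x) − Li(x) ≈ -18.96.

Direct count of primes ≤ 10989 gives π(10989) = 1334. Numerical evaluation of the logarithmic integral gives Li(10989) ≈ 1352.96. The difference π(x) − Li(x) ≈ -18.96 is typically negative for small/moderate x (Li(x) overestimates), though Littlewood's theorem shows this sign changes infinitely often.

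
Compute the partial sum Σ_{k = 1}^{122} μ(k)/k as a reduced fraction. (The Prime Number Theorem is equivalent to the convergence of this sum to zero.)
Σ μ(k)/k = -2608290726639331073360151426179268330820642/3161005464041760778814520629154366249327468699

Values of μ(k) for 1 ≤ k ≤ 122: μ(1) = 1, μ(2) = -1, μ(3) = -1, μ(5) = -1, μ(6) = 1, μ(7) = -1, μ(10) = 1, μ(11) = -1, μ(13) = -1, μ(14) = 1, μ(15) = 1, μ(17) = -1, μ(19) = -1, μ(21) = 1, μ(22) = 1, μ(23) = -1, μ(26) = 1, μ(29) = -1, μ(30) = -1, μ(31) = -1, μ(33) = 1, μ(34) = 1, μ(35) = 1, μ(37) = -1, μ(38) = 1, μ(39) = 1, μ(41) = -1, μ(42) = -1, μ(43) = -1, μ(46) = 1, μ(47) = -1, μ(51) = 1, μ(53) = -1, μ(55) = 1, μ(57) = 1, μ(58) = 1, μ(59) = -1, μ(61) = -1, μ(62) = 1, μ(65) = 1, μ(66) = -1, μ(67) = -1, μ(69) = 1, μ(70) = -1, μ(71) = -1, μ(73) = -1, μ(74) = 1, μ(77) = 1, μ(78) = -1, μ(79) = -1, μ(82) = 1, μ(83) = -1, μ(85) = 1, μ(86) = 1, μ(87) = 1, μ(89) = -1, μ(91) = 1, μ(93) = 1, μ(94) = 1, μ(95) = 1, μ(97) = -1, μ(101) = -1, μ(102) = -1, μ(103) = -1, μ(105) = -1, μ(106) = 1, μ(107) = -1, μ(109) = -1, μ(110) = -1, μ(111) = 1, μ(113) = -1, μ(114) = -1, μ(115) = 1, μ(118) = 1, μ(119) = 1, μ(122) = 1, with μ = 0 on non-squarefree integers. Summing μ(k)/k for k where μ(k) ≠ 0 gives -2608290726639331073360151426179268330820642/3161005464041760778814520629154366249327468699 ≈ -0.0008. (PNT ⟺ this sum → 0 as n → ∞.)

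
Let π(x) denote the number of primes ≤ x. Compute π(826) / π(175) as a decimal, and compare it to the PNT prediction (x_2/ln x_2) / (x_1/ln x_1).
π(826)/π(175) = 143/40 ≈ 3.5750;  PNT prediction ≈ 3.6295.

π(175) = 40 and π(826) = 143, so π(826)/π(175) ≈ 3.5750. The PNT-predicted ratio is (826/ln(826)) / (175/ln(175)) ≈ 3.6295. The two agree to within a few percent, as expected.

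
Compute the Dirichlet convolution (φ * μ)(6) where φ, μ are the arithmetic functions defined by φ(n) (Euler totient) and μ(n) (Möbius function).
(φ * μ)(6) = 0

Divisors of 6: [1, 2, 3, 6]. For each d | 6:
  d = 1: φ(1) · μ(6/1) = 1 · 1 = 1
  d = 2: φ(2) · μ(6/2) = 1 · -1 = -1
  d = 3: φ(3) · μ(6/3) = 2 · -1 = -2
  d = 6: φ(6) · μ(6/6) = 2 · 1 = 2
Summing: (φ * μ)(6) = 1 + -1 + -2 + 2 = 0.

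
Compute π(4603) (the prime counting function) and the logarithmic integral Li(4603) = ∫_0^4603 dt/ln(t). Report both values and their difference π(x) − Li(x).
π(4603) = 623;  Li(4603) ≈ 637.44;  π(x) − Li(x) ≈ -14.44.

Direct count of primes ≤ 4603 gives π(4603) = 623. Numerical evaluation of the logarithmic integral gives Li(4603) ≈ 637.44. The difference π(x) − Li(x) ≈ -14.44 is typically negative for small/moderate x (Li(x) overestimates), though Littlewood's theorem shows this sign changes infinitely often.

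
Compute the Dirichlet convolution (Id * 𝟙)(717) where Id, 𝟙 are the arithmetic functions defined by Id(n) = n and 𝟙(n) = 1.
(Id * 𝟙)(717) = 960

Divisors of 717: [1, 3, 239, 717]. For each d | 717:
  d = 1: Id(1) · 𝟙(717/1) = 1 · 1 = 1
  d = 3: Id(3) · 𝟙(717/3) = 3 · 1 = 3
  d = 239: Id(239) · 𝟙(717/239) = 239 · 1 = 239
  d = 717: Id(717) · 𝟙(717/717) = 717 · 1 = 717
Summing: (Id * 𝟙)(717) = 1 + 3 + 239 + 717 = 960.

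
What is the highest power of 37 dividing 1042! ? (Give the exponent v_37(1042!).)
v_37(1042!) = 28

Legendre's formula: v_p(n!) = Σ_{k ≥ 1} ⌊n / p^k⌋. For p = 37, n = 1042, the terms are:
  ⌊1042/37^1⌋ = ⌊1042/37⌋ = 28
(the next term ⌊1042/37^2⌋ = 0, terminating the sum). Summing: v_37(1042!) = 28 = 28.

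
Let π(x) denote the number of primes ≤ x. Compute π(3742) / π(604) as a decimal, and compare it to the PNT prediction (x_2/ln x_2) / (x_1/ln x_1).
π(3742)/π(604) = 522/110 ≈ 4.7455;  PNT prediction ≈ 4.8220.

π(604) = 110 and π(3742) = 522, so π(3742)/π(604) ≈ 4.7455. The PNT-predicted ratio is (3742/ln(3742)) / (604/ln(604)) ≈ 4.8220. The two agree to within a few percent, as expected.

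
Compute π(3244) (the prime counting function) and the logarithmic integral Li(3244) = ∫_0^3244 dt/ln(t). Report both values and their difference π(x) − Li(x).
π(3244) = 457;  Li(3244) ≈ 473.09;  π(x) − Li(x) ≈ -16.09.

Direct count of primes ≤ 3244 gives π(3244) = 457. Numerical evaluation of the logarithmic integral gives Li(3244) ≈ 473.09. The difference π(x) − Li(x) ≈ -16.09 is typically negative for small/moderate x (Li(x) overestimates), though Littlewood's theorem shows this sign changes infinitely often.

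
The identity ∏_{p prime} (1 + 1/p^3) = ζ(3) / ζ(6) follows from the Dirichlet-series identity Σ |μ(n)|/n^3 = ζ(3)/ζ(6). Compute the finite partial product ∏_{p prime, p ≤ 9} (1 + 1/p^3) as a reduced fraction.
∏ = 1032/875

The primes p ≤ 9 are [2, 3, 5, 7]. For each, (1 + 1/p^3) = (p^3 + 1)/p^3. Multiplying these fractions over p ∈ [2, 3, 5, 7] gives 1032/875. (In the limit P → ∞ this tends to ζ(3)/ζ(6).)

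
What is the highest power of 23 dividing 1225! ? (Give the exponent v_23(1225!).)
v_23(1225!) = 55

Legendre's formula: v_p(n!) = Σ_{k ≥ 1} ⌊n / p^k⌋. For p = 23, n = 1225, the terms are:
  ⌊1225/23^1⌋ = ⌊1225/23⌋ = 53
  ⌊1225/23^2⌋ = ⌊1225/529⌋ = 2
(the next term ⌊1225/23^3⌋ = 0, terminating the sum). Summing: v_23(1225!) = 53 + 2 = 55.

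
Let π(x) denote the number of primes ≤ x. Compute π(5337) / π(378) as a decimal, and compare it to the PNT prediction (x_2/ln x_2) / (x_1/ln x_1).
π(5337)/π(378) = 706/74 ≈ 9.5405;  PNT prediction ≈ 9.7636.

π(378) = 74 and π(5337) = 706, so π(5337)/π(378) ≈ 9.5405. The PNT-predicted ratio is (5337/ln(5337)) / (378/ln(378)) ≈ 9.7636. The two agree to within a few percent, as expected.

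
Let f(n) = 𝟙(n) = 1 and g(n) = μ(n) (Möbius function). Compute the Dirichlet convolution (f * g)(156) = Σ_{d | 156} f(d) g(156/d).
(𝟙 * μ)(156) = 0

Divisors of 156: [1, 2, 3, 4, 6, 12, 13, 26, 39, 52, 78, 156]. For each d | 156:
  d = 1: 𝟙(1) · μ(156/1) = 1 · 0 = 0
  d = 2: 𝟙(2) · μ(156/2) = 1 · -1 = -1
  d = 3: 𝟙(3) · μ(156/3) = 1 · 0 = 0
  d = 4: 𝟙(4) · μ(156/4) = 1 · 1 = 1
  d = 6: 𝟙(6) · μ(156/6) = 1 · 1 = 1
  d = 12: 𝟙(12) · μ(156/12) = 1 · -1 = -1
  d = 13: 𝟙(13) · μ(156/13) = 1 · 0 = 0
  d = 26: 𝟙(26) · μ(156/26) = 1 · 1 = 1
  d = 39: 𝟙(39) · μ(156/39) = 1 · 0 = 0
  d = 52: 𝟙(52) · μ(156/52) = 1 · -1 = -1
  d = 78: 𝟙(78) · μ(156/78) = 1 · -1 = -1
  d = 156: 𝟙(156) · μ(156/156) = 1 · 1 = 1
Summing: (𝟙 * μ)(156) = 0 + -1 + 0 + 1 + 1 + -1 + 0 + 1 + 0 + -1 + -1 + 1 = 0.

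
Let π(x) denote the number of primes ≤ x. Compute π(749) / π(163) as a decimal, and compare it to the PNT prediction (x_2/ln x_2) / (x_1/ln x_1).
π(749)/π(163) = 132/38 ≈ 3.4737;  PNT prediction ≈ 3.5364.

π(163) = 38 and π(749) = 132, so π(749)/π(163) ≈ 3.4737. The PNT-predicted ratio is (749/ln(749)) / (163/ln(163)) ≈ 3.5364. The two agree to within a few percent, as expected.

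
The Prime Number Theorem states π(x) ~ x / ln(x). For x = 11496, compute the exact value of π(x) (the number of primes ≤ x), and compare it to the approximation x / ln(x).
π(11496) = 1386;  x/ln(x) ≈ 1229.55;  relative error ≈ 11.29%.

Directly count primes up to 11496: π(11496) = 1386. The PNT approximation gives 11496/ln(11496) ≈ 11496/9.34975 ≈ 1229.55. Relative error (π(x) − x/ln(x)) / π(x) ≈ 11.29%; the approximation is known to undercount slightly (Li(x) is a better estimate).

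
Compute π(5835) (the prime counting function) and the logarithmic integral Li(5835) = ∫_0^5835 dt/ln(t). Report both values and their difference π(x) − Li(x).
π(5835) = 765;  Li(5835) ≈ 781.42;  π(x) − Li(x) ≈ -16.42.

Direct count of primes ≤ 5835 gives π(5835) = 765. Numerical evaluation of the logarithmic integral gives Li(5835) ≈ 781.42. The difference π(x) − Li(x) ≈ -16.42 is typically negative for small/moderate x (Li(x) overestimates), though Littlewood's theorem shows this sign changes infinitely often.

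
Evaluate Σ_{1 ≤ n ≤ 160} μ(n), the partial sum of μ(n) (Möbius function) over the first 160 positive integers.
Σ_{n ≤ 160} μ(n) = 0

Compute μ(n) for each 1 ≤ n ≤ 160: μ(1) = 1, μ(2) = -1, μ(3) = -1, μ(4) = 0, μ(5) = -1, μ(6) = 1, μ(7) = -1, μ(8) = 0, μ(9) = 0, μ(10) = 1, μ(11) = -1, μ(12) = 0, μ(13) = -1, μ(14) = 1, μ(15) = 1, μ(16) = 0, μ(17) = -1, μ(18) = 0, μ(19) = -1, μ(20) = 0, μ(21) = 1, μ(22) = 1, μ(23) = -1, μ(24) = 0, μ(25) = 0, μ(26) = 1, μ(27) = 0, μ(28) = 0, μ(29) = -1, μ(30) = -1, μ(31) = -1, μ(32) = 0, μ(33) = 1, μ(34) = 1, μ(35) = 1, μ(36) = 0, μ(37) = -1, μ(38) = 1, μ(39) = 1, μ(40) = 0, μ(41) = -1, μ(42) = -1, μ(43) = -1, μ(44) = 0, μ(45) = 0, μ(46) = 1, μ(47) = -1, μ(48) = 0, μ(49) = 0, μ(50) = 0, μ(51) = 1, μ(52) = 0, μ(53) = -1, μ(54) = 0, μ(55) = 1, μ(56) = 0, μ(57) = 1, μ(58) = 1, μ(59) = -1, μ(60) = 0, μ(61) = -1, μ(62) = 1, μ(63) = 0, μ(64) = 0, μ(65) = 1, μ(66) = -1, μ(67) = -1, μ(68) = 0, μ(69) = 1, μ(70) = -1, μ(71) = -1, μ(72) = 0, μ(73) = -1, μ(74) = 1, μ(75) = 0, μ(76) = 0, μ(77) = 1, μ(78) = -1, μ(79) = -1, μ(80) = 0, μ(81) = 0, μ(82) = 1, μ(83) = -1, μ(84) = 0, μ(85) = 1, μ(86) = 1, μ(87) = 1, μ(88) = 0, μ(89) = -1, μ(90) = 0, μ(91) = 1, μ(92) = 0, μ(93) = 1, μ(94) = 1, μ(95) = 1, μ(96) = 0, μ(97) = -1, μ(98) = 0, μ(99) = 0, μ(100) = 0, μ(101) = -1, μ(102) = -1, μ(103) = -1, μ(104) = 0, μ(105) = -1, μ(106) = 1, μ(107) = -1, μ(108) = 0, μ(109) = -1, μ(110) = -1, μ(111) = 1, μ(112) = 0, μ(113) = -1, μ(114) = -1, μ(115) = 1, μ(116) = 0, μ(117) = 0, μ(118) = 1, μ(119) = 1, μ(120) = 0, μ(121) = 0, μ(122) = 1, μ(123) = 1, μ(124) = 0, μ(125) = 0, μ(126) = 0, μ(127) = -1, μ(128) = 0, μ(129) = 1, μ(130) = -1, μ(131) = -1, μ(132) = 0, μ(133) = 1, μ(134) = 1, μ(135) = 0, μ(136) = 0, μ(137) = -1, μ(138) = -1, μ(139) = -1, μ(140) = 0, μ(141) = 1, μ(142) = 1, μ(143) = 1, μ(144) = 0, μ(145) = 1, μ(146) = 1, μ(147) = 0, μ(148) = 0, μ(149) = -1, μ(150) = 0, μ(151) = -1, μ(152) = 0, μ(153) = 0, μ(154) = -1, μ(155) = 1, μ(156) = 0, μ(157) = -1, μ(158) = 1, μ(159) = 1, μ(160) = 0. Summing all 160 values: 0. (Mertens function M(x) = Σ_{n ≤ x} μ(n); on average M(x) should be small (PNT ⟺ M(x) = o(x)).)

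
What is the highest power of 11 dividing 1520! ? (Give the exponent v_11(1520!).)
v_11(1520!) = 151

Legendre's formula: v_p(n!) = Σ_{k ≥ 1} ⌊n / p^k⌋. For p = 11, n = 1520, the terms are:
  ⌊1520/11^1⌋ = ⌊1520/11⌋ = 138
  ⌊1520/11^2⌋ = ⌊1520/121⌋ = 12
  ⌊1520/11^3⌋ = ⌊1520/1331⌋ = 1
(the next term ⌊1520/11^4⌋ = 0, terminating the sum). Summing: v_11(1520!) = 138 + 12 + 1 = 151.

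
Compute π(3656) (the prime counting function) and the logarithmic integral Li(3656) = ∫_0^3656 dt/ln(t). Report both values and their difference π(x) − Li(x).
π(3656) = 510;  Li(3656) ≈ 523.67;  π(x) − Li(x) ≈ -13.67.

Direct count of primes ≤ 3656 gives π(3656) = 510. Numerical evaluation of the logarithmic integral gives Li(3656) ≈ 523.67. The difference π(x) − Li(x) ≈ -13.67 is typically negative for small/moderate x (Li(x) overestimates), though Littlewood's theorem shows this sign changes infinitely often.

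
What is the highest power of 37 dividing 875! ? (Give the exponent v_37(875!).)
v_37(875!) = 23

Legendre's formula: v_p(n!) = Σ_{k ≥ 1} ⌊n / p^k⌋. For p = 37, n = 875, the terms are:
  ⌊875/37^1⌋ = ⌊875/37⌋ = 23
(the next term ⌊875/37^2⌋ = 0, terminating the sum). Summing: v_37(875!) = 23 = 23.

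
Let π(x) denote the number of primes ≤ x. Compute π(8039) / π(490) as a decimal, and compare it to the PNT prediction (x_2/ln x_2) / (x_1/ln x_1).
π(8039)/π(490) = 1011/93 ≈ 10.8710;  PNT prediction ≈ 11.3018.

π(490) = 93 and π(8039) = 1011, so π(8039)/π(490) ≈ 10.8710. The PNT-predicted ratio is (8039/ln(8039)) / (490/ln(490)) ≈ 11.3018. The two agree to within a few percent, as expected.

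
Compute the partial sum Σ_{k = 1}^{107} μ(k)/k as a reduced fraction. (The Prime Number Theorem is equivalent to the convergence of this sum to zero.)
Σ μ(k)/k = -471587355397623908340013564541943736683/61104193276071414630466614650954086866535

Values of μ(k) for 1 ≤ k ≤ 107: μ(1) = 1, μ(2) = -1, μ(3) = -1, μ(5) = -1, μ(6) = 1, μ(7) = -1, μ(10) = 1, μ(11) = -1, μ(13) = -1, μ(14) = 1, μ(15) = 1, μ(17) = -1, μ(19) = -1, μ(21) = 1, μ(22) = 1, μ(23) = -1, μ(26) = 1, μ(29) = -1, μ(30) = -1, μ(31) = -1, μ(33) = 1, μ(34) = 1, μ(35) = 1, μ(37) = -1, μ(38) = 1, μ(39) = 1, μ(41) = -1, μ(42) = -1, μ(43) = -1, μ(46) = 1, μ(47) = -1, μ(51) = 1, μ(53) = -1, μ(55) = 1, μ(57) = 1, μ(58) = 1, μ(59) = -1, μ(61) = -1, μ(62) = 1, μ(65) = 1, μ(66) = -1, μ(67) = -1, μ(69) = 1, μ(70) = -1, μ(71) = -1, μ(73) = -1, μ(74) = 1, μ(77) = 1, μ(78) = -1, μ(79) = -1, μ(82) = 1, μ(83) = -1, μ(85) = 1, μ(86) = 1, μ(87) = 1, μ(89) = -1, μ(91) = 1, μ(93) = 1, μ(94) = 1, μ(95) = 1, μ(97) = -1, μ(101) = -1, μ(102) = -1, μ(103) = -1, μ(105) = -1, μ(106) = 1, μ(107) = -1, with μ = 0 on non-squarefree integers. Summing μ(k)/k for k where μ(k) ≠ 0 gives -471587355397623908340013564541943736683/61104193276071414630466614650954086866535 ≈ -0.0077. (PNT ⟺ this sum → 0 as n → ∞.)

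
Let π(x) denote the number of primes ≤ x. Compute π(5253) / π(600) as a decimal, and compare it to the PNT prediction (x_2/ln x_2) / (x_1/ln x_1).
π(5253)/π(600) = 697/109 ≈ 6.3945;  PNT prediction ≈ 6.5376.

π(600) = 109 and π(5253) = 697, so π(5253)/π(600) ≈ 6.3945. The PNT-predicted ratio is (5253/ln(5253)) / (600/ln(600)) ≈ 6.5376. The two agree to within a few percent, as expected.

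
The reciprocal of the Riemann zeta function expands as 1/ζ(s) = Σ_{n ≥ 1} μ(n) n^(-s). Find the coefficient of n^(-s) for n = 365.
μ(365) = 1

Factor n = 365 = 5 · 73. μ(n) = 0 if any exponent ≥ 2 (not squarefree); otherwise μ(n) = (−1)^{ω(n)} where ω(n) is the number of distinct prime factors. Applying: μ(365) = 1.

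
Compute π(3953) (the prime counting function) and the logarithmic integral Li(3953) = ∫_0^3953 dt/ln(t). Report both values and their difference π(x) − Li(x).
π(3953) = 548;  Li(3953) ≈ 559.69;  π(x) − Li(x) ≈ -11.69.

Direct count of primes ≤ 3953 gives π(3953) = 548. Numerical evaluation of the logarithmic integral gives Li(3953) ≈ 559.69. The difference π(x) − Li(x) ≈ -11.69 is typically negative for small/moderate x (Li(x) overestimates), though Littlewood's theorem shows this sign changes infinitely often.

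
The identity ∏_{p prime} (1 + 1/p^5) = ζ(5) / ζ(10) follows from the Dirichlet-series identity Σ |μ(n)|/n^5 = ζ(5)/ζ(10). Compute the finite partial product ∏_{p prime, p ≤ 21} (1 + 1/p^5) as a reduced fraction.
∏ = 405833785877367637916288/391770333462674252324875

The primes p ≤ 21 are [2, 3, 5, 7, 11, 13, 17, 19]. For each, (1 + 1/p^5) = (p^5 + 1)/p^5. Multiplying these fractions over p ∈ [2, 3, 5, 7, 11, 13, 17, 19] gives 405833785877367637916288/391770333462674252324875. (In the limit P → ∞ this tends to ζ(5)/ζ(10).)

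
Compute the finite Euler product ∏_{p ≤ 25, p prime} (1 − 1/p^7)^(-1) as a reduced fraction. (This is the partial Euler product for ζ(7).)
∏ = 48232764637425582400715871008195503014129789903328125/47833390398549347808770198286798982719063238904795968

The primes p ≤ 25 are [2, 3, 5, 7, 11, 13, 17, 19, 23]. For each prime, (1 − 1/p^7)^(-1) = p^7 / (p^7 − 1). The product is (1 − 1/2^7)^(-1), (1 − 1/3^7)^(-1), (1 − 1/5^7)^(-1), (1 − 1/7^7)^(-1), (1 − 1/11^7)^(-1), (1 − 1/13^7)^(-1), (1 − 1/17^7)^(-1), (1 − 1/19^7)^(-1), (1 − 1/23^7)^(-1) = ∏ p^7 / (p^7 − 1) = 48232764637425582400715871008195503014129789903328125/47833390398549347808770198286798982719063238904795968.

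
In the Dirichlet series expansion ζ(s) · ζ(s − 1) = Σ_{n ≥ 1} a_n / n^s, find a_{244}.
σ(244) = 434

In the product (Σ m^0/m^s)(Σ k / k^s) = Σ (Σ_{d | n} d) / n^s, the coefficient of 1/n^s is σ(n) = Σ_{d | n} d. For n = 244, divisors are [1, 2, 4, 61, 122, 244]; summing: σ(244) = 434.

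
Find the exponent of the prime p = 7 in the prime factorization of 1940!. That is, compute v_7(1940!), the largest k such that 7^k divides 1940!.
v_7(1940!) = 321

Legendre's formula: v_p(n!) = Σ_{k ≥ 1} ⌊n / p^k⌋. For p = 7, n = 1940, the terms are:
  ⌊1940/7^1⌋ = ⌊1940/7⌋ = 277
  ⌊1940/7^2⌋ = ⌊1940/49⌋ = 39
  ⌊1940/7^3⌋ = ⌊1940/343⌋ = 5
(the next term ⌊1940/7^4⌋ = 0, terminating the sum). Summing: v_7(1940!) = 277 + 39 + 5 = 321.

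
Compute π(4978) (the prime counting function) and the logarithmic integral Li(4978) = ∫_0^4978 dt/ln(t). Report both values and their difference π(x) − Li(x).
π(4978) = 666;  Li(4978) ≈ 681.70;  π(x) − Li(x) ≈ -15.70.

Direct count of primes ≤ 4978 gives π(4978) = 666. Numerical evaluation of the logarithmic integral gives Li(4978) ≈ 681.70. The difference π(x) − Li(x) ≈ -15.70 is typically negative for small/moderate x (Li(x) overestimates), though Littlewood's theorem shows this sign changes infinitely often.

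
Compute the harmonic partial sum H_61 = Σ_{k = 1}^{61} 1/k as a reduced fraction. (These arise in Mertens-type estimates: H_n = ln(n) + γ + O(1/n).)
H_61 = 925372872575832277072279171/197044480683803711251893600

Direct summation: H_61 = 1 + 1/2 + ... + 1/61. The least common denominator is lcm(1, ..., 61) = 591133442051411133755680800; over this denominator the numerator is 591133442051411133755680800 + 295566721025705566877840400 + 197044480683803711251893600 + 147783360512852783438920200 + 118226688410282226751136160 + 98522240341901855625946800 + 84447634578773019107954400 + 73891680256426391719460100 + 65681493561267903750631200 + 59113344205141113375568080 + 53739403822855557614152800 + 49261120170950927812973400 + 45471803234723933365821600 + 42223817289386509553977200 + 39408896136760742250378720 + 36945840128213195859730050 + 34772555414788890220922400 + 32840746780633951875315600 + 31112286423758480723983200 + 29556672102570556687784040 + 28149211526257673035984800 + 26869701911427778807076400 + 25701454002235266685029600 + 24630560085475463906486700 + 23645337682056445350227232 + 22735901617361966682910800 + 21893831187089301250210400 + 21111908644693254776988600 + 20383911794876245991575200 + 19704448068380371125189360 + 19068820711335843024376800 + 18472920064106597929865025 + 17913134607618519204717600 + 17386277707394445110461200 + 16889526915754603821590880 + 16420373390316975937657800 + 15976579514903003615018400 + 15556143211879240361991600 + 15157267744907977788607200 + 14778336051285278343892020 + 14417888830522222774528800 + 14074605763128836517992400 + 13747289350032817064085600 + 13434850955713889403538200 + 13136298712253580750126240 + 12850727001117633342514800 + 12577307277689598590546400 + 12315280042737731953243350 + 12063947796967574158279200 + 11822668841028222675113616 + 11590851804929630073640800 + 11367950808680983341455400 + 11153461170781342146333600 + 10946915593544650625105200 + 10747880764571111522830560 + 10555954322346627388494300 + 10370762141252826907994400 + 10191955897438122995787600 + 10019210882227307351791200 + 9852224034190185562594680 + 9690712164777231700912800 = 2776118617727496831216837513, so H_61 = 2776118617727496831216837513/591133442051411133755680800; reducing by gcd(2776118617727496831216837513, 591133442051411133755680800) = 3 gives 925372872575832277072279171/197044480683803711251893600 ≈ 4.69626. (The PNT-adjacent estimate ln(61) + γ ≈ 4.68809 matches within O(1/n).)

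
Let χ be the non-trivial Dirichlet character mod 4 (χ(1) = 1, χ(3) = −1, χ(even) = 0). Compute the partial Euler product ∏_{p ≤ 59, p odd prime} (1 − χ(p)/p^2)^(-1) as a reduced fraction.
∏ = 21166213940439075800336462671/23105733135420641771520000000

The odd primes p ≤ 59 are [3, 5, 7, 11, 13, 17, 19, 23, 29, 31, 37, 41, 43, 47, 53, 59]. For each, χ(p) = 1 if p ≡ 1 mod 4, χ(p) = −1 if p ≡ 3 mod 4. Taking (1 − χ(p)/p^2)^(-1) = p^2/(p^2 − χ(p)): (1 − (-1)/3^2)^(-1) · (1 − (1)/5^2)^(-1) · (1 − (-1)/7^2)^(-1) · (1 − (-1)/11^2)^(-1) · (1 − (1)/13^2)^(-1) · (1 − (1)/17^2)^(-1) · (1 − (-1)/19^2)^(-1) · (1 − (-1)/23^2)^(-1) · (1 − (1)/29^2)^(-1) · (1 − (-1)/31^2)^(-1) · (1 − (1)/37^2)^(-1) · (1 − (1)/41^2)^(-1) · (1 − (-1)/43^2)^(-1) · (1 − (-1)/47^2)^(-1) · (1 − (1)/53^2)^(-1) · (1 − (-1)/59^2)^(-1) = 21166213940439075800336462671/23105733135420641771520000000.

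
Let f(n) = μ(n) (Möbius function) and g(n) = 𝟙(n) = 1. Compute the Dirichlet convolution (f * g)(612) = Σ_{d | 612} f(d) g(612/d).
(μ * 𝟙)(612) = 0

Divisors of 612: [1, 2, 3, 4, 6, 9, 12, 17, 18, 34, 36, 51, 68, 102, 153, 204, 306, 612]. For each d | 612:
  d = 1: μ(1) · 𝟙(612/1) = 1 · 1 = 1
  d = 2: μ(2) · 𝟙(612/2) = -1 · 1 = -1
  d = 3: μ(3) · 𝟙(612/3) = -1 · 1 = -1
  d = 4: μ(4) · 𝟙(612/4) = 0 · 1 = 0
  d = 6: μ(6) · 𝟙(612/6) = 1 · 1 = 1
  d = 9: μ(9) · 𝟙(612/9) = 0 · 1 = 0
  d = 12: μ(12) · 𝟙(612/12) = 0 · 1 = 0
  d = 17: μ(17) · 𝟙(612/17) = -1 · 1 = -1
  d = 18: μ(18) · 𝟙(612/18) = 0 · 1 = 0
  d = 34: μ(34) · 𝟙(612/34) = 1 · 1 = 1
  d = 36: μ(36) · 𝟙(612/36) = 0 · 1 = 0
  d = 51: μ(51) · 𝟙(612/51) = 1 · 1 = 1
  d = 68: μ(68) · 𝟙(612/68) = 0 · 1 = 0
  d = 102: μ(102) · 𝟙(612/102) = -1 · 1 = -1
  d = 153: μ(153) · 𝟙(612/153) = 0 · 1 = 0
  d = 204: μ(204) · 𝟙(612/204) = 0 · 1 = 0
  d = 306: μ(306) · 𝟙(612/306) = 0 · 1 = 0
  d = 612: μ(612) · 𝟙(612/612) = 0 · 1 = 0
Summing: (μ * 𝟙)(612) = 1 + -1 + -1 + 0 + 1 + 0 + 0 + -1 + 0 + 1 + 0 + 1 + 0 + -1 + 0 + 0 + 0 + 0 = 0.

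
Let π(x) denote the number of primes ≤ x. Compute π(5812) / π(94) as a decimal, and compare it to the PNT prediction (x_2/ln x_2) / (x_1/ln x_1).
π(5812)/π(94) = 762/24 ≈ 31.7500;  PNT prediction ≈ 32.4090.

π(94) = 24 and π(5812) = 762, so π(5812)/π(94) ≈ 31.7500. The PNT-predicted ratio is (5812/ln(5812)) / (94/ln(94)) ≈ 32.4090. The two agree to within a few percent, as expected.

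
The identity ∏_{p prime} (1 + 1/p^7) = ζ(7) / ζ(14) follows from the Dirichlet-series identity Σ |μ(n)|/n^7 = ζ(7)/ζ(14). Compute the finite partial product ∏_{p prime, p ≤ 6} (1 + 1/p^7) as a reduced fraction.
∏ = 306266941/303750000

The primes p ≤ 6 are [2, 3, 5]. For each, (1 + 1/p^7) = (p^7 + 1)/p^7. Multiplying these fractions over p ∈ [2, 3, 5] gives 306266941/303750000. (In the limit P → ∞ this tends to ζ(7)/ζ(14).)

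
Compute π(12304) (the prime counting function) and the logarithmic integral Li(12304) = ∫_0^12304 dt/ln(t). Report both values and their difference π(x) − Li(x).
π(12304) = 1471;  Li(12304) ≈ 1493.42;  π(x) − Li(x) ≈ -22.42.

Direct count of primes ≤ 12304 gives π(12304) = 1471. Numerical evaluation of the logarithmic integral gives Li(12304) ≈ 1493.42. The difference π(x) − Li(x) ≈ -22.42 is typically negative for small/moderate x (Li(x) overestimates), though Littlewood's theorem shows this sign changes infinitely often.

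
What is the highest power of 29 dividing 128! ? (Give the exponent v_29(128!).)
v_29(128!) = 4

Legendre's formula: v_p(n!) = Σ_{k ≥ 1} ⌊n / p^k⌋. For p = 29, n = 128, the terms are:
  ⌊128/29^1⌋ = ⌊128/29⌋ = 4
(the next term ⌊128/29^2⌋ = 0, terminating the sum). Summing: v_29(128!) = 4 = 4.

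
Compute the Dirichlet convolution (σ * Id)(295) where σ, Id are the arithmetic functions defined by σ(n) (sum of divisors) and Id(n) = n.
(σ * Id)(295) = 1309

Divisors of 295: [1, 5, 59, 295]. For each d | 295:
  d = 1: σ(1) · Id(295/1) = 1 · 295 = 295
  d = 5: σ(5) · Id(295/5) = 6 · 59 = 354
  d = 59: σ(59) · Id(295/59) = 60 · 5 = 300
  d = 295: σ(295) · Id(295/295) = 360 · 1 = 360
Summing: (σ * Id)(295) = 295 + 354 + 300 + 360 = 1309.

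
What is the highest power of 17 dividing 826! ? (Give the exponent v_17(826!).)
v_17(826!) = 50

Legendre's formula: v_p(n!) = Σ_{k ≥ 1} ⌊n / p^k⌋. For p = 17, n = 826, the terms are:
  ⌊826/17^1⌋ = ⌊826/17⌋ = 48
  ⌊826/17^2⌋ = ⌊826/289⌋ = 2
(the next term ⌊826/17^3⌋ = 0, terminating the sum). Summing: v_17(826!) = 48 + 2 = 50.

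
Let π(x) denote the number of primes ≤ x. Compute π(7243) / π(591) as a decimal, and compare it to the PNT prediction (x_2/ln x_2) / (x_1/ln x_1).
π(7243)/π(591) = 926/107 ≈ 8.6542;  PNT prediction ≈ 8.8000.

π(591) = 107 and π(7243) = 926, so π(7243)/π(591) ≈ 8.6542. The PNT-predicted ratio is (7243/ln(7243)) / (591/ln(591)) ≈ 8.8000. The two agree to within a few percent, as expected.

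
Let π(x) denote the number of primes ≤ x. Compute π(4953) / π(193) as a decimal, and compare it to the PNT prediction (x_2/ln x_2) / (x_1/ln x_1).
π(4953)/π(193) = 662/44 ≈ 15.0455;  PNT prediction ≈ 15.8747.

π(193) = 44 and π(4953) = 662, so π(4953)/π(193) ≈ 15.0455. The PNT-predicted ratio is (4953/ln(4953)) / (193/ln(193)) ≈ 15.8747. The two agree to within a few percent, as expected.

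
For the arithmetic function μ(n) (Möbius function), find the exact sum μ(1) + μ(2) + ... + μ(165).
Σ_{n ≤ 165} μ(n) = -1

Compute μ(n) for each 1 ≤ n ≤ 165: μ(1) = 1, μ(2) = -1, μ(3) = -1, μ(4) = 0, μ(5) = -1, μ(6) = 1, μ(7) = -1, μ(8) = 0, μ(9) = 0, μ(10) = 1, μ(11) = -1, μ(12) = 0, μ(13) = -1, μ(14) = 1, μ(15) = 1, μ(16) = 0, μ(17) = -1, μ(18) = 0, μ(19) = -1, μ(20) = 0, μ(21) = 1, μ(22) = 1, μ(23) = -1, μ(24) = 0, μ(25) = 0, μ(26) = 1, μ(27) = 0, μ(28) = 0, μ(29) = -1, μ(30) = -1, μ(31) = -1, μ(32) = 0, μ(33) = 1, μ(34) = 1, μ(35) = 1, μ(36) = 0, μ(37) = -1, μ(38) = 1, μ(39) = 1, μ(40) = 0, μ(41) = -1, μ(42) = -1, μ(43) = -1, μ(44) = 0, μ(45) = 0, μ(46) = 1, μ(47) = -1, μ(48) = 0, μ(49) = 0, μ(50) = 0, μ(51) = 1, μ(52) = 0, μ(53) = -1, μ(54) = 0, μ(55) = 1, μ(56) = 0, μ(57) = 1, μ(58) = 1, μ(59) = -1, μ(60) = 0, μ(61) = -1, μ(62) = 1, μ(63) = 0, μ(64) = 0, μ(65) = 1, μ(66) = -1, μ(67) = -1, μ(68) = 0, μ(69) = 1, μ(70) = -1, μ(71) = -1, μ(72) = 0, μ(73) = -1, μ(74) = 1, μ(75) = 0, μ(76) = 0, μ(77) = 1, μ(78) = -1, μ(79) = -1, μ(80) = 0, μ(81) = 0, μ(82) = 1, μ(83) = -1, μ(84) = 0, μ(85) = 1, μ(86) = 1, μ(87) = 1, μ(88) = 0, μ(89) = -1, μ(90) = 0, μ(91) = 1, μ(92) = 0, μ(93) = 1, μ(94) = 1, μ(95) = 1, μ(96) = 0, μ(97) = -1, μ(98) = 0, μ(99) = 0, μ(100) = 0, μ(101) = -1, μ(102) = -1, μ(103) = -1, μ(104) = 0, μ(105) = -1, μ(106) = 1, μ(107) = -1, μ(108) = 0, μ(109) = -1, μ(110) = -1, μ(111) = 1, μ(112) = 0, μ(113) = -1, μ(114) = -1, μ(115) = 1, μ(116) = 0, μ(117) = 0, μ(118) = 1, μ(119) = 1, μ(120) = 0, μ(121) = 0, μ(122) = 1, μ(123) = 1, μ(124) = 0, μ(125) = 0, μ(126) = 0, μ(127) = -1, μ(128) = 0, μ(129) = 1, μ(130) = -1, μ(131) = -1, μ(132) = 0, μ(133) = 1, μ(134) = 1, μ(135) = 0, μ(136) = 0, μ(137) = -1, μ(138) = -1, μ(139) = -1, μ(140) = 0, μ(141) = 1, μ(142) = 1, μ(143) = 1, μ(144) = 0, μ(145) = 1, μ(146) = 1, μ(147) = 0, μ(148) = 0, μ(149) = -1, μ(150) = 0, μ(151) = -1, μ(152) = 0, μ(153) = 0, μ(154) = -1, μ(155) = 1, μ(156) = 0, μ(157) = -1, μ(158) = 1, μ(159) = 1, μ(160) = 0, μ(161) = 1, μ(162) = 0, μ(163) = -1, μ(164) = 0, μ(165) = -1. Summing all 165 values: -1. (Mertens function M(x) = Σ_{n ≤ x} μ(n); on average M(x) should be small (PNT ⟺ M(x) = o(x)).)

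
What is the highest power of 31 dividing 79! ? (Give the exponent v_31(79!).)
v_31(79!) = 2

Legendre's formula: v_p(n!) = Σ_{k ≥ 1} ⌊n / p^k⌋. For p = 31, n = 79, the terms are:
  ⌊79/31^1⌋ = ⌊79/31⌋ = 2
(the next term ⌊79/31^2⌋ = 0, terminating the sum). Summing: v_31(79!) = 2 = 2.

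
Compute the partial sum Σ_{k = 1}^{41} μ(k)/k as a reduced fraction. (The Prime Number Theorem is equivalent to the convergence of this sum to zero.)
Σ μ(k)/k = 2646230291469/101416754509070

Values of μ(k) for 1 ≤ k ≤ 41: μ(1) = 1, μ(2) = -1, μ(3) = -1, μ(5) = -1, μ(6) = 1, μ(7) = -1, μ(10) = 1, μ(11) = -1, μ(13) = -1, μ(14) = 1, μ(15) = 1, μ(17) = -1, μ(19) = -1, μ(21) = 1, μ(22) = 1, μ(23) = -1, μ(26) = 1, μ(29) = -1, μ(30) = -1, μ(31) = -1, μ(33) = 1, μ(34) = 1, μ(35) = 1, μ(37) = -1, μ(38) = 1, μ(39) = 1, μ(41) = -1, with μ = 0 on non-squarefree integers. Summing μ(k)/k for k where μ(k) ≠ 0 gives 2646230291469/101416754509070 ≈ 0.0261. (PNT ⟺ this sum → 0 as n → ∞.)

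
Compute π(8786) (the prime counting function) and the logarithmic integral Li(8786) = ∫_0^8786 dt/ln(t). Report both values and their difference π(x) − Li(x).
π(8786) = 1095;  Li(8786) ≈ 1113.41;  π(x) − Li(x) ≈ -18.41.

Direct count of primes ≤ 8786 gives π(8786) = 1095. Numerical evaluation of the logarithmic integral gives Li(8786) ≈ 1113.41. The difference π(x) − Li(x) ≈ -18.41 is typically negative for small/moderate x (Li(x) overestimates), though Littlewood's theorem shows this sign changes infinitely often.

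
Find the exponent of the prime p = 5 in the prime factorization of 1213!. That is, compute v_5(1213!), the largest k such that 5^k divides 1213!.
v_5(1213!) = 300

Legendre's formula: v_p(n!) = Σ_{k ≥ 1} ⌊n / p^k⌋. For p = 5, n = 1213, the terms are:
  ⌊1213/5^1⌋ = ⌊1213/5⌋ = 242
  ⌊1213/5^2⌋ = ⌊1213/25⌋ = 48
  ⌊1213/5^3⌋ = ⌊1213/125⌋ = 9
  ⌊1213/5^4⌋ = ⌊1213/625⌋ = 1
(the next term ⌊1213/5^5⌋ = 0, terminating the sum). Summing: v_5(1213!) = 242 + 48 + 9 + 1 = 300.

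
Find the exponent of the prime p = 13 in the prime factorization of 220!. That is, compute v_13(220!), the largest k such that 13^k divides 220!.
v_13(220!) = 17

Legendre's formula: v_p(n!) = Σ_{k ≥ 1} ⌊n / p^k⌋. For p = 13, n = 220, the terms are:
  ⌊220/13^1⌋ = ⌊220/13⌋ = 16
  ⌊220/13^2⌋ = ⌊220/169⌋ = 1
(the next term ⌊220/13^3⌋ = 0, terminating the sum). Summing: v_13(220!) = 16 + 1 = 17.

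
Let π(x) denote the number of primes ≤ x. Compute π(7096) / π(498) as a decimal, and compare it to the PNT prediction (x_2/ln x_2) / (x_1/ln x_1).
π(7096)/π(498) = 909/94 ≈ 9.6702;  PNT prediction ≈ 9.9799.

π(498) = 94 and π(7096) = 909, so π(7096)/π(498) ≈ 9.6702. The PNT-predicted ratio is (7096/ln(7096)) / (498/ln(498)) ≈ 9.9799. The two agree to within a few percent, as expected.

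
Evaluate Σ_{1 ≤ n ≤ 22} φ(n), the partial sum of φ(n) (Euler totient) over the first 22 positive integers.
Σ_{n ≤ 22} φ(n) = 150

Compute φ(n) for each 1 ≤ n ≤ 22: φ(1) = 1, φ(2) = 1, φ(3) = 2, φ(4) = 2, φ(5) = 4, φ(6) = 2, φ(7) = 6, φ(8) = 4, φ(9) = 6, φ(10) = 4, φ(11) = 10, φ(12) = 4, φ(13) = 12, φ(14) = 6, φ(15) = 8, φ(16) = 8, φ(17) = 16, φ(18) = 6, φ(19) = 18, φ(20) = 8, φ(21) = 12, φ(22) = 10. Summing all 22 values: 150. (Average order: Σ_{n ≤ x} φ(n) ~ (3/π²) x². For x = 22, (3/π²)·22² ≈ 147.12.)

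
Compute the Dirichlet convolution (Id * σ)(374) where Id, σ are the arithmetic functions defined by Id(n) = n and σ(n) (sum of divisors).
(Id * σ)(374) = 4025

Divisors of 374: [1, 2, 11, 17, 22, 34, 187, 374]. For each d | 374:
  d = 1: Id(1) · σ(374/1) = 1 · 648 = 648
  d = 2: Id(2) · σ(374/2) = 2 · 216 = 432
  d = 11: Id(11) · σ(374/11) = 11 · 54 = 594
  d = 17: Id(17) · σ(374/17) = 17 · 36 = 612
  d = 22: Id(22) · σ(374/22) = 22 · 18 = 396
  d = 34: Id(34) · σ(374/34) = 34 · 12 = 408
  d = 187: Id(187) · σ(374/187) = 187 · 3 = 561
  d = 374: Id(374) · σ(374/374) = 374 · 1 = 374
Summing: (Id * σ)(374) = 648 + 432 + 594 + 612 + 396 + 408 + 561 + 374 = 4025.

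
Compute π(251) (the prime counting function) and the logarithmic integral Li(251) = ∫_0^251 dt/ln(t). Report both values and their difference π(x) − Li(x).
π(251) = 54;  Li(251) ≈ 59.61;  π(x) − Li(x) ≈ -5.61.

Direct count of primes ≤ 251 gives π(251) = 54. Numerical evaluation of the logarithmic integral gives Li(251) ≈ 59.61. The difference π(x) − Li(x) ≈ -5.61 is typically negative for small/moderate x (Li(x) overestimates), though Littlewood's theorem shows this sign changes infinitely often.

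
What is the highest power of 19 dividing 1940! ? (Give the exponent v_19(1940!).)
v_19(1940!) = 107

Legendre's formula: v_p(n!) = Σ_{k ≥ 1} ⌊n / p^k⌋. For p = 19, n = 1940, the terms are:
  ⌊1940/19^1⌋ = ⌊1940/19⌋ = 102
  ⌊1940/19^2⌋ = ⌊1940/361⌋ = 5
(the next term ⌊1940/19^3⌋ = 0, terminating the sum). Summing: v_19(1940!) = 102 + 5 = 107.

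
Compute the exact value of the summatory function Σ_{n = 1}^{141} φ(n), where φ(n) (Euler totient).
Σ_{n ≤ 141} φ(n) = 6092

Compute φ(n) for each 1 ≤ n ≤ 141: φ(1) = 1, φ(2) = 1, φ(3) = 2, φ(4) = 2, φ(5) = 4, φ(6) = 2, φ(7) = 6, φ(8) = 4, φ(9) = 6, φ(10) = 4, φ(11) = 10, φ(12) = 4, φ(13) = 12, φ(14) = 6, φ(15) = 8, φ(16) = 8, φ(17) = 16, φ(18) = 6, φ(19) = 18, φ(20) = 8, φ(21) = 12, φ(22) = 10, φ(23) = 22, φ(24) = 8, φ(25) = 20, φ(26) = 12, φ(27) = 18, φ(28) = 12, φ(29) = 28, φ(30) = 8, φ(31) = 30, φ(32) = 16, φ(33) = 20, φ(34) = 16, φ(35) = 24, φ(36) = 12, φ(37) = 36, φ(38) = 18, φ(39) = 24, φ(40) = 16, φ(41) = 40, φ(42) = 12, φ(43) = 42, φ(44) = 20, φ(45) = 24, φ(46) = 22, φ(47) = 46, φ(48) = 16, φ(49) = 42, φ(50) = 20, φ(51) = 32, φ(52) = 24, φ(53) = 52, φ(54) = 18, φ(55) = 40, φ(56) = 24, φ(57) = 36, φ(58) = 28, φ(59) = 58, φ(60) = 16, φ(61) = 60, φ(62) = 30, φ(63) = 36, φ(64) = 32, φ(65) = 48, φ(66) = 20, φ(67) = 66, φ(68) = 32, φ(69) = 44, φ(70) = 24, φ(71) = 70, φ(72) = 24, φ(73) = 72, φ(74) = 36, φ(75) = 40, φ(76) = 36, φ(77) = 60, φ(78) = 24, φ(79) = 78, φ(80) = 32, φ(81) = 54, φ(82) = 40, φ(83) = 82, φ(84) = 24, φ(85) = 64, φ(86) = 42, φ(87) = 56, φ(88) = 40, φ(89) = 88, φ(90) = 24, φ(91) = 72, φ(92) = 44, φ(93) = 60, φ(94) = 46, φ(95) = 72, φ(96) = 32, φ(97) = 96, φ(98) = 42, φ(99) = 60, φ(100) = 40, φ(101) = 100, φ(102) = 32, φ(103) = 102, φ(104) = 48, φ(105) = 48, φ(106) = 52, φ(107) = 106, φ(108) = 36, φ(109) = 108, φ(110) = 40, φ(111) = 72, φ(112) = 48, φ(113) = 112, φ(114) = 36, φ(115) = 88, φ(116) = 56, φ(117) = 72, φ(118) = 58, φ(119) = 96, φ(120) = 32, φ(121) = 110, φ(122) = 60, φ(123) = 80, φ(124) = 60, φ(125) = 100, φ(126) = 36, φ(127) = 126, φ(128) = 64, φ(129) = 84, φ(130) = 48, φ(131) = 130, φ(132) = 40, φ(133) = 108, φ(134) = 66, φ(135) = 72, φ(136) = 64, φ(137) = 136, φ(138) = 44, φ(139) = 138, φ(140) = 48, φ(141) = 92. Summing all 141 values: 6092. (Average order: Σ_{n ≤ x} φ(n) ~ (3/π²) x². For x = 141, (3/π²)·141² ≈ 6043.10.)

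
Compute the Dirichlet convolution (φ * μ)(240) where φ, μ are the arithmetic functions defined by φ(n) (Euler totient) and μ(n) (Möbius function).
(φ * μ)(240) = 12

Divisors of 240: [1, 2, 3, 4, 5, 6, 8, 10, 12, 15, 16, 20, 24, 30, 40, 48, 60, 80, 120, 240]. For each d | 240:
  d = 1: φ(1) · μ(240/1) = 1 · 0 = 0
  d = 2: φ(2) · μ(240/2) = 1 · 0 = 0
  d = 3: φ(3) · μ(240/3) = 2 · 0 = 0
  d = 4: φ(4) · μ(240/4) = 2 · 0 = 0
  d = 5: φ(5) · μ(240/5) = 4 · 0 = 0
  d = 6: φ(6) · μ(240/6) = 2 · 0 = 0
  d = 8: φ(8) · μ(240/8) = 4 · -1 = -4
  d = 10: φ(10) · μ(240/10) = 4 · 0 = 0
  d = 12: φ(12) · μ(240/12) = 4 · 0 = 0
  d = 15: φ(15) · μ(240/15) = 8 · 0 = 0
  d = 16: φ(16) · μ(240/16) = 8 · 1 = 8
  d = 20: φ(20) · μ(240/20) = 8 · 0 = 0
  d = 24: φ(24) · μ(240/24) = 8 · 1 = 8
  d = 30: φ(30) · μ(240/30) = 8 · 0 = 0
  d = 40: φ(40) · μ(240/40) = 16 · 1 = 16
  d = 48: φ(48) · μ(240/48) = 16 · -1 = -16
  d = 60: φ(60) · μ(240/60) = 16 · 0 = 0
  d = 80: φ(80) · μ(240/80) = 32 · -1 = -32
  d = 120: φ(120) · μ(240/120) = 32 · -1 = -32
  d = 240: φ(240) · μ(240/240) = 64 · 1 = 64
Summing: (φ * μ)(240) = 0 + 0 + 0 + 0 + 0 + 0 + -4 + 0 + 0 + 0 + 8 + 0 + 8 + 0 + 16 + -16 + 0 + -32 + -32 + 64 = 12.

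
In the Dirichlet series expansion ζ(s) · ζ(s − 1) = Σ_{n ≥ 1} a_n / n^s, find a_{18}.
σ(18) = 39

In the product (Σ m^0/m^s)(Σ k / k^s) = Σ (Σ_{d | n} d) / n^s, the coefficient of 1/n^s is σ(n) = Σ_{d | n} d. For n = 18, divisors are [1, 2, 3, 6, 9, 18]; summing: σ(18) = 39.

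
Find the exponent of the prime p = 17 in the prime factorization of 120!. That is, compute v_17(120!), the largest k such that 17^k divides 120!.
v_17(120!) = 7

Legendre's formula: v_p(n!) = Σ_{k ≥ 1} ⌊n / p^k⌋. For p = 17, n = 120, the terms are:
  ⌊120/17^1⌋ = ⌊120/17⌋ = 7
(the next term ⌊120/17^2⌋ = 0, terminating the sum). Summing: v_17(120!) = 7 = 7.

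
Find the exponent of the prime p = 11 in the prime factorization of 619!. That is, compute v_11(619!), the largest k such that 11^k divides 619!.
v_11(619!) = 61

Legendre's formula: v_p(n!) = Σ_{k ≥ 1} ⌊n / p^k⌋. For p = 11, n = 619, the terms are:
  ⌊619/11^1⌋ = ⌊619/11⌋ = 56
  ⌊619/11^2⌋ = ⌊619/121⌋ = 5
(the next term ⌊619/11^3⌋ = 0, terminating the sum). Summing: v_11(619!) = 56 + 5 = 61.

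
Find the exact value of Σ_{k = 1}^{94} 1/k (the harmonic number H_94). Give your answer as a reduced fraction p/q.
H_94 = 3684269126502577787295988888472646995861/718766754945489455304472257065075294400

Direct summation: H_94 = 1 + 1/2 + ... + 1/94. The least common denominator is lcm(1, ..., 94) = 718766754945489455304472257065075294400; over this denominator the numerator is 718766754945489455304472257065075294400 + 359383377472744727652236128532537647200 + 239588918315163151768157419021691764800 + 179691688736372363826118064266268823600 + 143753350989097891060894451413015058880 + 119794459157581575884078709510845882400 + 102680964992212779329210322437867899200 + 89845844368186181913059032133134411800 + 79862972771721050589385806340563921600 + 71876675494548945530447225706507529440 + 65342432267771768664042932460461390400 + 59897229578790787942039354755422941200 + 55289750380422265792651712081928868800 + 51340482496106389664605161218933949600 + 47917783663032630353631483804338352960 + 44922922184093090956529516066567205900 + 42280397349734673841439544533239723200 + 39931486385860525294692903170281960800 + 37829829207657339752866960898161857600 + 35938337747274472765223612853253764720 + 34226988330737593109736774145955966400 + 32671216133885884332021466230230695200 + 31250728475890845882803141611525012800 + 29948614789395393971019677377711470600 + 28750670197819578212178890282603011776 + 27644875190211132896325856040964434400 + 26620990923907016863128602113521307200 + 25670241248053194832302580609466974800 + 24785060515361705355326629553968113600 + 23958891831516315176815741902169176480 + 23186024353080305009821685711776622400 + 22461461092046545478264758033283602950 + 21780810755923922888014310820153796800 + 21140198674867336920719772266619861600 + 20536192998442555865842064487573579840 + 19965743192930262647346451585140980400 + 19426128512040255548769520461218251200 + 18914914603828669876433480449080928800 + 18429916793474088597550570693976289600 + 17969168873637236382611806426626882360 + 17530896462085108665962737977196958400 + 17113494165368796554868387072977983200 + 16715505928964871053592378071280820800 + 16335608066942942166010733115115347600 + 15972594554344210117877161268112784320 + 15625364237945422941401570805762506400 + 15292909679691265006478133129044155200 + 14974307394697696985509838688855735300 + 14668709284601825618458617491123985600 + 14375335098909789106089445141301505888 + 14093465783244891280479848177746574400 + 13822437595105566448162928020482217200 + 13561636885763951986876835038963684800 + 13310495461953508431564301056760653600 + 13068486453554353732808586492092278080 + 12835120624026597416151290304733487400 + 12609943069219113250955653632720619200 + 12392530257680852677663314776984056800 + 12182487371957448394991055204492801600 + 11979445915758157588407870951084588240 + 11783061556483433693515938640411070400 + 11593012176540152504910842855888311200 + 11408996110245864369912258048651988800 + 11230730546023272739132379016641801475 + 11057950076084453158530342416385773760 + 10890405377961961444007155410076898400 + 10727862014111782914992123239777243200 + 10570099337433668460359886133309930800 + 10416909491963615294267713870508337600 + 10268096499221277932921032243786789920 + 10123475421767457116964397986832046400 + 9982871596465131323673225792570490200 + 9846119930760129524718798041987332800 + 9713064256020127774384760230609125600 + 9583556732606526070726296760867670592 + 9457457301914334938216740224540464400 + 9334633181110252666291847494351627200 + 9214958396737044298775285346988144800 + 9098313353740372851955345026140193600 + 8984584436818618191305903213313441180 + 8873663641302338954376200704507102400 + 8765448231042554332981368988598479200 + 8659840421029993437403280205603316800 + 8556747082684398277434193536488991600 + 8456079469946934768287908906647944640 + 8357752964482435526796189035640410400 + 8261686838453901785108876517989371200 + 8167804033471471083005366557557673800 + 8076030954443701744994070304101969600 + 7986297277172105058938580634056392160 + 7898535768631752256093101725989838400 + 7812682118972711470700785402881253200 + 7728674784360101669940561903925540800 + 7646454839845632503239066564522077600 = 3684269126502577787295988888472646995861, so H_94 = 3684269126502577787295988888472646995861/718766754945489455304472257065075294400 (already in lowest terms) ≈ 5.12582. (The PNT-adjacent estimate ln(94) + γ ≈ 5.12051 matches within O(1/n).)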